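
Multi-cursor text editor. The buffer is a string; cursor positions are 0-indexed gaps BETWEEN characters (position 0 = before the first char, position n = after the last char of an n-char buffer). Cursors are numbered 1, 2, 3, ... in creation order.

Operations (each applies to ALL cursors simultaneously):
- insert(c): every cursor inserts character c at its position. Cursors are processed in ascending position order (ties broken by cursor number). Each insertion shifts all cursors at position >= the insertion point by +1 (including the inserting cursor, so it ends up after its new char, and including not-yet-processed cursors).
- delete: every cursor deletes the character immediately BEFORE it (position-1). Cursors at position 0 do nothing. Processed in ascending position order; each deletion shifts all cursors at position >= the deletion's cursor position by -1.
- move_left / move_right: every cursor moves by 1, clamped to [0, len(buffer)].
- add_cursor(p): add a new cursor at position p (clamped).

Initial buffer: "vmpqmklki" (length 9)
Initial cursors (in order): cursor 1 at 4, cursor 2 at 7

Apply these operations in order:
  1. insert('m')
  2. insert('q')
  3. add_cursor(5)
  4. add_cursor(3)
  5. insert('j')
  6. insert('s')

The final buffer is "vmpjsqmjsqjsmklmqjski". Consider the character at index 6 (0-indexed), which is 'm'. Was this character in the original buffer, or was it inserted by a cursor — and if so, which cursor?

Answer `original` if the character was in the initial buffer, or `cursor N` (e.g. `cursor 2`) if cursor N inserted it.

After op 1 (insert('m')): buffer="vmpqmmklmki" (len 11), cursors c1@5 c2@9, authorship ....1...2..
After op 2 (insert('q')): buffer="vmpqmqmklmqki" (len 13), cursors c1@6 c2@11, authorship ....11...22..
After op 3 (add_cursor(5)): buffer="vmpqmqmklmqki" (len 13), cursors c3@5 c1@6 c2@11, authorship ....11...22..
After op 4 (add_cursor(3)): buffer="vmpqmqmklmqki" (len 13), cursors c4@3 c3@5 c1@6 c2@11, authorship ....11...22..
After op 5 (insert('j')): buffer="vmpjqmjqjmklmqjki" (len 17), cursors c4@4 c3@7 c1@9 c2@15, authorship ...4.1311...222..
After op 6 (insert('s')): buffer="vmpjsqmjsqjsmklmqjski" (len 21), cursors c4@5 c3@9 c1@12 c2@19, authorship ...44.133111...2222..
Authorship (.=original, N=cursor N): . . . 4 4 . 1 3 3 1 1 1 . . . 2 2 2 2 . .
Index 6: author = 1

Answer: cursor 1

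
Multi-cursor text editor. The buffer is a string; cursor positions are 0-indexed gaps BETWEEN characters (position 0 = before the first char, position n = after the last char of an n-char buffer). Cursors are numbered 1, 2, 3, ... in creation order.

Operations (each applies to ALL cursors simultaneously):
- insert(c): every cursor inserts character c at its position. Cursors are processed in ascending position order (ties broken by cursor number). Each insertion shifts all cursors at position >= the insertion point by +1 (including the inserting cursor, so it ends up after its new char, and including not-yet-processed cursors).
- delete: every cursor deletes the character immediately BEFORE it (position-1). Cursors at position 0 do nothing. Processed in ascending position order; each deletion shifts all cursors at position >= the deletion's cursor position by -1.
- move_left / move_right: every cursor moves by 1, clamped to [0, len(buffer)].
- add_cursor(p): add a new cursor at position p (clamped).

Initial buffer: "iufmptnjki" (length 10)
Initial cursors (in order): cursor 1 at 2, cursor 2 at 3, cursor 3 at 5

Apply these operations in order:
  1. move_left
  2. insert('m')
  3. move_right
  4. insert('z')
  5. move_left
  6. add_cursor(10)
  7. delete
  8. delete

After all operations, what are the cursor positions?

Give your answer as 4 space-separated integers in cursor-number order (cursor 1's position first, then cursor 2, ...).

Answer: 1 2 2 2

Derivation:
After op 1 (move_left): buffer="iufmptnjki" (len 10), cursors c1@1 c2@2 c3@4, authorship ..........
After op 2 (insert('m')): buffer="imumfmmptnjki" (len 13), cursors c1@2 c2@4 c3@7, authorship .1.2..3......
After op 3 (move_right): buffer="imumfmmptnjki" (len 13), cursors c1@3 c2@5 c3@8, authorship .1.2..3......
After op 4 (insert('z')): buffer="imuzmfzmmpztnjki" (len 16), cursors c1@4 c2@7 c3@11, authorship .1.12.2.3.3.....
After op 5 (move_left): buffer="imuzmfzmmpztnjki" (len 16), cursors c1@3 c2@6 c3@10, authorship .1.12.2.3.3.....
After op 6 (add_cursor(10)): buffer="imuzmfzmmpztnjki" (len 16), cursors c1@3 c2@6 c3@10 c4@10, authorship .1.12.2.3.3.....
After op 7 (delete): buffer="imzmzmztnjki" (len 12), cursors c1@2 c2@4 c3@6 c4@6, authorship .1122.3.....
After op 8 (delete): buffer="izztnjki" (len 8), cursors c1@1 c2@2 c3@2 c4@2, authorship .13.....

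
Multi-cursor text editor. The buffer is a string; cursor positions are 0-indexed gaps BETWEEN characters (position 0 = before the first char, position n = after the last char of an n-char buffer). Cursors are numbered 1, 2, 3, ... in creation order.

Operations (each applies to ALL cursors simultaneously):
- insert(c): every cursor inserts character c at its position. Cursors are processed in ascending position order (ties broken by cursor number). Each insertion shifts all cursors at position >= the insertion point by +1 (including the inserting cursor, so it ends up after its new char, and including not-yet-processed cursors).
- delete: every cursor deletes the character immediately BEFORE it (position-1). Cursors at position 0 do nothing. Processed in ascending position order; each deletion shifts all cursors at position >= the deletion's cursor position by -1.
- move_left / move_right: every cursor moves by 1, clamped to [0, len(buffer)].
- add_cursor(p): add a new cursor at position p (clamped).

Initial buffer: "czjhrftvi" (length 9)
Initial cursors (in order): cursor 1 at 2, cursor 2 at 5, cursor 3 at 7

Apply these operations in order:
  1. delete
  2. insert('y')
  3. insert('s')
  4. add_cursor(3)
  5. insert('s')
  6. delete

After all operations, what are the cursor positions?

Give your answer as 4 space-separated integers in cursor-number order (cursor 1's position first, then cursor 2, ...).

Answer: 3 7 10 3

Derivation:
After op 1 (delete): buffer="cjhfvi" (len 6), cursors c1@1 c2@3 c3@4, authorship ......
After op 2 (insert('y')): buffer="cyjhyfyvi" (len 9), cursors c1@2 c2@5 c3@7, authorship .1..2.3..
After op 3 (insert('s')): buffer="cysjhysfysvi" (len 12), cursors c1@3 c2@7 c3@10, authorship .11..22.33..
After op 4 (add_cursor(3)): buffer="cysjhysfysvi" (len 12), cursors c1@3 c4@3 c2@7 c3@10, authorship .11..22.33..
After op 5 (insert('s')): buffer="cysssjhyssfyssvi" (len 16), cursors c1@5 c4@5 c2@10 c3@14, authorship .1114..222.333..
After op 6 (delete): buffer="cysjhysfysvi" (len 12), cursors c1@3 c4@3 c2@7 c3@10, authorship .11..22.33..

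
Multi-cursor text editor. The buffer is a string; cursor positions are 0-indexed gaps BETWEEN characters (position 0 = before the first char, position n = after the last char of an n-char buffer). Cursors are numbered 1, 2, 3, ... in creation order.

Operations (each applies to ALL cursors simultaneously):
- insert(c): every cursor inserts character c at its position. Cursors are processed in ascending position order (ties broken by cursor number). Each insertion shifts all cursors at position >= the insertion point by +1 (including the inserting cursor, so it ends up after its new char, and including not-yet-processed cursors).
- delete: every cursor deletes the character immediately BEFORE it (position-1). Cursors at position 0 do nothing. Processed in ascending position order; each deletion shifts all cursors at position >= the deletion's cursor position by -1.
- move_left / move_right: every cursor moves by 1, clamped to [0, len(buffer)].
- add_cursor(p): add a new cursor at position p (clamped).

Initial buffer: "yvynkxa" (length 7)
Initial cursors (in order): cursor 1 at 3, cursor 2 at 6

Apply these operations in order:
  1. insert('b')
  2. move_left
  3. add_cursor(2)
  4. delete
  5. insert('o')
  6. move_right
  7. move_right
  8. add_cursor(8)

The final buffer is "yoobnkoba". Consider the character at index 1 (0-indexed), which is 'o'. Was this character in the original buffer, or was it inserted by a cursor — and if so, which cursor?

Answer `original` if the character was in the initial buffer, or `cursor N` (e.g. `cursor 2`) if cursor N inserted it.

After op 1 (insert('b')): buffer="yvybnkxba" (len 9), cursors c1@4 c2@8, authorship ...1...2.
After op 2 (move_left): buffer="yvybnkxba" (len 9), cursors c1@3 c2@7, authorship ...1...2.
After op 3 (add_cursor(2)): buffer="yvybnkxba" (len 9), cursors c3@2 c1@3 c2@7, authorship ...1...2.
After op 4 (delete): buffer="ybnkba" (len 6), cursors c1@1 c3@1 c2@4, authorship .1..2.
After op 5 (insert('o')): buffer="yoobnkoba" (len 9), cursors c1@3 c3@3 c2@7, authorship .131..22.
After op 6 (move_right): buffer="yoobnkoba" (len 9), cursors c1@4 c3@4 c2@8, authorship .131..22.
After op 7 (move_right): buffer="yoobnkoba" (len 9), cursors c1@5 c3@5 c2@9, authorship .131..22.
After op 8 (add_cursor(8)): buffer="yoobnkoba" (len 9), cursors c1@5 c3@5 c4@8 c2@9, authorship .131..22.
Authorship (.=original, N=cursor N): . 1 3 1 . . 2 2 .
Index 1: author = 1

Answer: cursor 1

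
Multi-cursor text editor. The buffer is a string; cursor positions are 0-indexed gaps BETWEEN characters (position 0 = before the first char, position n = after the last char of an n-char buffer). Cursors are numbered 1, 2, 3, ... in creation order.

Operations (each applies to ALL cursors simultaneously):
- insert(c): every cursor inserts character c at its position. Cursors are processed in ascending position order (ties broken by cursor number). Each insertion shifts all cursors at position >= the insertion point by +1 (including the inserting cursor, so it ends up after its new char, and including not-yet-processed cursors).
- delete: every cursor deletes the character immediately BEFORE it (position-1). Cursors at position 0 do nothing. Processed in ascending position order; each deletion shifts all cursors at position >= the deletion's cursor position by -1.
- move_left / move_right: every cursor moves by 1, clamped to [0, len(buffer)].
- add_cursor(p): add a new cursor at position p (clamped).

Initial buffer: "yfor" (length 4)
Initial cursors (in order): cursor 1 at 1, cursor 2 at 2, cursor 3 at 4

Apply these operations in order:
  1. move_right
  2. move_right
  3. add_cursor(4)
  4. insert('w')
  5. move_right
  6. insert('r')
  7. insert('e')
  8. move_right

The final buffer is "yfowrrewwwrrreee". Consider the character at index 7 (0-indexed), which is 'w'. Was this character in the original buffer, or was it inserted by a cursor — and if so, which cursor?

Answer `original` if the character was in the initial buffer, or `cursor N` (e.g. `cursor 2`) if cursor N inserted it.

After op 1 (move_right): buffer="yfor" (len 4), cursors c1@2 c2@3 c3@4, authorship ....
After op 2 (move_right): buffer="yfor" (len 4), cursors c1@3 c2@4 c3@4, authorship ....
After op 3 (add_cursor(4)): buffer="yfor" (len 4), cursors c1@3 c2@4 c3@4 c4@4, authorship ....
After op 4 (insert('w')): buffer="yfowrwww" (len 8), cursors c1@4 c2@8 c3@8 c4@8, authorship ...1.234
After op 5 (move_right): buffer="yfowrwww" (len 8), cursors c1@5 c2@8 c3@8 c4@8, authorship ...1.234
After op 6 (insert('r')): buffer="yfowrrwwwrrr" (len 12), cursors c1@6 c2@12 c3@12 c4@12, authorship ...1.1234234
After op 7 (insert('e')): buffer="yfowrrewwwrrreee" (len 16), cursors c1@7 c2@16 c3@16 c4@16, authorship ...1.11234234234
After op 8 (move_right): buffer="yfowrrewwwrrreee" (len 16), cursors c1@8 c2@16 c3@16 c4@16, authorship ...1.11234234234
Authorship (.=original, N=cursor N): . . . 1 . 1 1 2 3 4 2 3 4 2 3 4
Index 7: author = 2

Answer: cursor 2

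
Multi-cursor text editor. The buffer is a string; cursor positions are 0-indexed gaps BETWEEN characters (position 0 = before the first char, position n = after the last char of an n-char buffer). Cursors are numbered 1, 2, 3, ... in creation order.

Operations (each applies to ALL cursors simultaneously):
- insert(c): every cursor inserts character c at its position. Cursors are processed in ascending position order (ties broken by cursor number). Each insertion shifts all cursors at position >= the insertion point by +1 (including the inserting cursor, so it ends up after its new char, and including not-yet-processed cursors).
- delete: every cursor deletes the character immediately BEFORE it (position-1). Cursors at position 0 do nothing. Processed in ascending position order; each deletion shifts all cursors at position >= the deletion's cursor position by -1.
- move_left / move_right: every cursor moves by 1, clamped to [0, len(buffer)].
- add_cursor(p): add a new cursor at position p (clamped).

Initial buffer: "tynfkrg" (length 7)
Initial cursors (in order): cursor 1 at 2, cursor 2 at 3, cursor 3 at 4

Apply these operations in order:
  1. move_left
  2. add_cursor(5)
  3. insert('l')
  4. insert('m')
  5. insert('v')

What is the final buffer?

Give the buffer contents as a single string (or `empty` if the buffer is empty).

Answer: tlmvylmvnlmvfklmvrg

Derivation:
After op 1 (move_left): buffer="tynfkrg" (len 7), cursors c1@1 c2@2 c3@3, authorship .......
After op 2 (add_cursor(5)): buffer="tynfkrg" (len 7), cursors c1@1 c2@2 c3@3 c4@5, authorship .......
After op 3 (insert('l')): buffer="tlylnlfklrg" (len 11), cursors c1@2 c2@4 c3@6 c4@9, authorship .1.2.3..4..
After op 4 (insert('m')): buffer="tlmylmnlmfklmrg" (len 15), cursors c1@3 c2@6 c3@9 c4@13, authorship .11.22.33..44..
After op 5 (insert('v')): buffer="tlmvylmvnlmvfklmvrg" (len 19), cursors c1@4 c2@8 c3@12 c4@17, authorship .111.222.333..444..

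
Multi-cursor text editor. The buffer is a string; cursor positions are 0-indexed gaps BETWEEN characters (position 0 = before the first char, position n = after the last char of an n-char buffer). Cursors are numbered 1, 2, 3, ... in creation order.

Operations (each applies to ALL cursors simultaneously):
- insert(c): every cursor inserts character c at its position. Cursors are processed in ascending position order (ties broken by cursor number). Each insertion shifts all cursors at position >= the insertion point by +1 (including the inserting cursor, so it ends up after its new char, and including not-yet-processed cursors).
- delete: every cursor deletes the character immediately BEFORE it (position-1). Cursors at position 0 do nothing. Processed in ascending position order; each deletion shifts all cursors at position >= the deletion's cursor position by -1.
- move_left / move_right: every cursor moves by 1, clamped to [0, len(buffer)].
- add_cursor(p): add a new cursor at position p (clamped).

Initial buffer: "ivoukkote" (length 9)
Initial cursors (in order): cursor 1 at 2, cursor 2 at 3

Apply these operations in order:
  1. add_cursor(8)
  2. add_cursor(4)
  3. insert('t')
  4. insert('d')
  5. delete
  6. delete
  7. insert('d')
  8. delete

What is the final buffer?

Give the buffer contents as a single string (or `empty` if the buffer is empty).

Answer: ivoukkote

Derivation:
After op 1 (add_cursor(8)): buffer="ivoukkote" (len 9), cursors c1@2 c2@3 c3@8, authorship .........
After op 2 (add_cursor(4)): buffer="ivoukkote" (len 9), cursors c1@2 c2@3 c4@4 c3@8, authorship .........
After op 3 (insert('t')): buffer="ivtotutkkotte" (len 13), cursors c1@3 c2@5 c4@7 c3@12, authorship ..1.2.4....3.
After op 4 (insert('d')): buffer="ivtdotdutdkkottde" (len 17), cursors c1@4 c2@7 c4@10 c3@16, authorship ..11.22.44....33.
After op 5 (delete): buffer="ivtotutkkotte" (len 13), cursors c1@3 c2@5 c4@7 c3@12, authorship ..1.2.4....3.
After op 6 (delete): buffer="ivoukkote" (len 9), cursors c1@2 c2@3 c4@4 c3@8, authorship .........
After op 7 (insert('d')): buffer="ivdodudkkotde" (len 13), cursors c1@3 c2@5 c4@7 c3@12, authorship ..1.2.4....3.
After op 8 (delete): buffer="ivoukkote" (len 9), cursors c1@2 c2@3 c4@4 c3@8, authorship .........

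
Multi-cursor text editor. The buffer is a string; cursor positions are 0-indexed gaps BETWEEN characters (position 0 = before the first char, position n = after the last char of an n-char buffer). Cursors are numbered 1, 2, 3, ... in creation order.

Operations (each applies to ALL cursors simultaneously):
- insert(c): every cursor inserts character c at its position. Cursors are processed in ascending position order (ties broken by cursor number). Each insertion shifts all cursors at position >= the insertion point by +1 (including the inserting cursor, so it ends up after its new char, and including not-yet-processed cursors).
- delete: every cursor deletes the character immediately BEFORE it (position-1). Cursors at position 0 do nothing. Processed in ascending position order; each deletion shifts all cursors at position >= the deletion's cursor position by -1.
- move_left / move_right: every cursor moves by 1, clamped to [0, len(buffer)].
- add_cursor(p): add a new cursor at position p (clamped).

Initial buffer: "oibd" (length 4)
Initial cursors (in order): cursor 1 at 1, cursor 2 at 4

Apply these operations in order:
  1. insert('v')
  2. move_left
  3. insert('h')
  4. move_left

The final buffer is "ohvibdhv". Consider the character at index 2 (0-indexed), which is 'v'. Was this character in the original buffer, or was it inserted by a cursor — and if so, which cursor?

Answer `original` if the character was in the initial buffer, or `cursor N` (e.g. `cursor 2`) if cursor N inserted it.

After op 1 (insert('v')): buffer="ovibdv" (len 6), cursors c1@2 c2@6, authorship .1...2
After op 2 (move_left): buffer="ovibdv" (len 6), cursors c1@1 c2@5, authorship .1...2
After op 3 (insert('h')): buffer="ohvibdhv" (len 8), cursors c1@2 c2@7, authorship .11...22
After op 4 (move_left): buffer="ohvibdhv" (len 8), cursors c1@1 c2@6, authorship .11...22
Authorship (.=original, N=cursor N): . 1 1 . . . 2 2
Index 2: author = 1

Answer: cursor 1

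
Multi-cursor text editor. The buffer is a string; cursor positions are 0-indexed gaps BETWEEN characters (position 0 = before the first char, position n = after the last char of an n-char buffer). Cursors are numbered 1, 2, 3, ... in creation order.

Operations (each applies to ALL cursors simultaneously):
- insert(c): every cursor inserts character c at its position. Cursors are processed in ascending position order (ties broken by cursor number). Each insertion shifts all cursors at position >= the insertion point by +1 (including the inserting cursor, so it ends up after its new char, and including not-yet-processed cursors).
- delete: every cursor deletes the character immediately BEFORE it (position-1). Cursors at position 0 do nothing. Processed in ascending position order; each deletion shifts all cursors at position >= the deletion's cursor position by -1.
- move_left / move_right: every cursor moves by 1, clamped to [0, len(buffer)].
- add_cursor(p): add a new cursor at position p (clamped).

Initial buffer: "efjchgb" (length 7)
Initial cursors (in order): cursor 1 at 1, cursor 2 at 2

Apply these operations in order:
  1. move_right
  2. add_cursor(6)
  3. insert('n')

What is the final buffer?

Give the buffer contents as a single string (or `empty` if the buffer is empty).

Answer: efnjnchgnb

Derivation:
After op 1 (move_right): buffer="efjchgb" (len 7), cursors c1@2 c2@3, authorship .......
After op 2 (add_cursor(6)): buffer="efjchgb" (len 7), cursors c1@2 c2@3 c3@6, authorship .......
After op 3 (insert('n')): buffer="efnjnchgnb" (len 10), cursors c1@3 c2@5 c3@9, authorship ..1.2...3.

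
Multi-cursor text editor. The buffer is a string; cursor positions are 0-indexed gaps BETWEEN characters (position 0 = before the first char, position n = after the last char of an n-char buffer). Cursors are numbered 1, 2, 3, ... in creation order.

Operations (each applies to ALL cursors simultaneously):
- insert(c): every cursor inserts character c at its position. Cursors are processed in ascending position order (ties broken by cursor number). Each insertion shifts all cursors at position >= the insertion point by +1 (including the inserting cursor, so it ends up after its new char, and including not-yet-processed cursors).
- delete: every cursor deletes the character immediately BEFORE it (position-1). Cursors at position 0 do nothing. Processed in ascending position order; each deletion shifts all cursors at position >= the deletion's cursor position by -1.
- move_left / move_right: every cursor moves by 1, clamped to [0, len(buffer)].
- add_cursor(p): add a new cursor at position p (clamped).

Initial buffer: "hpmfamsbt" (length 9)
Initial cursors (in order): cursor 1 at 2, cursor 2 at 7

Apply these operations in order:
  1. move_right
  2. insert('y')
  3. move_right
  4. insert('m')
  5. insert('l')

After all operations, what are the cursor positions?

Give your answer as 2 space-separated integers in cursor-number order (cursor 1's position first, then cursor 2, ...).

After op 1 (move_right): buffer="hpmfamsbt" (len 9), cursors c1@3 c2@8, authorship .........
After op 2 (insert('y')): buffer="hpmyfamsbyt" (len 11), cursors c1@4 c2@10, authorship ...1.....2.
After op 3 (move_right): buffer="hpmyfamsbyt" (len 11), cursors c1@5 c2@11, authorship ...1.....2.
After op 4 (insert('m')): buffer="hpmyfmamsbytm" (len 13), cursors c1@6 c2@13, authorship ...1.1....2.2
After op 5 (insert('l')): buffer="hpmyfmlamsbytml" (len 15), cursors c1@7 c2@15, authorship ...1.11....2.22

Answer: 7 15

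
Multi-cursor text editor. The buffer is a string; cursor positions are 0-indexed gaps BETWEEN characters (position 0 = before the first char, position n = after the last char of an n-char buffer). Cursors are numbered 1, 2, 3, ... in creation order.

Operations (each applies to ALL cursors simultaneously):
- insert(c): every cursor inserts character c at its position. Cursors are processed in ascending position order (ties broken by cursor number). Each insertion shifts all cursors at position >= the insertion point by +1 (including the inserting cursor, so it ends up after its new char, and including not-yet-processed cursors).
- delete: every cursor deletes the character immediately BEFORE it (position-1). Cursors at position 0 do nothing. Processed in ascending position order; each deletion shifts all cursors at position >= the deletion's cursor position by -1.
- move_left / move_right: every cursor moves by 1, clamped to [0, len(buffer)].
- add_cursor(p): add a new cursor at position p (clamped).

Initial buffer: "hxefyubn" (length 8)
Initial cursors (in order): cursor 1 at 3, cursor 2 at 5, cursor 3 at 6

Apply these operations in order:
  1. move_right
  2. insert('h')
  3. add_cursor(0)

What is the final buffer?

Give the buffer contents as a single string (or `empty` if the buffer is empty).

Answer: hxefhyuhbhn

Derivation:
After op 1 (move_right): buffer="hxefyubn" (len 8), cursors c1@4 c2@6 c3@7, authorship ........
After op 2 (insert('h')): buffer="hxefhyuhbhn" (len 11), cursors c1@5 c2@8 c3@10, authorship ....1..2.3.
After op 3 (add_cursor(0)): buffer="hxefhyuhbhn" (len 11), cursors c4@0 c1@5 c2@8 c3@10, authorship ....1..2.3.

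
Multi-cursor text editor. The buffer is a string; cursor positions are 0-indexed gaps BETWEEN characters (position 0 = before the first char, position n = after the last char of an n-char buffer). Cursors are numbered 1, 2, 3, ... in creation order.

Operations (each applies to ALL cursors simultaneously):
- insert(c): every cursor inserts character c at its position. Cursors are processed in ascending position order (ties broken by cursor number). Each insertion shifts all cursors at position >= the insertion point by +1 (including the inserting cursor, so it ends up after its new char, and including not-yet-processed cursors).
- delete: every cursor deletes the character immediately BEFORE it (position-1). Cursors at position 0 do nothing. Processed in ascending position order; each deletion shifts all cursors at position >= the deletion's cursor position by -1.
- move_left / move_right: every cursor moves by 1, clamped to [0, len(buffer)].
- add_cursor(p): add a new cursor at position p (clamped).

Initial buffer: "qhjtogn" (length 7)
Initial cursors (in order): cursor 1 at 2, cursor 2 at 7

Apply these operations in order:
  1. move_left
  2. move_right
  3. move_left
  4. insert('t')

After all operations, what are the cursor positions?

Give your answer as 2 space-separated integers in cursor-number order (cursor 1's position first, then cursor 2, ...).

Answer: 2 8

Derivation:
After op 1 (move_left): buffer="qhjtogn" (len 7), cursors c1@1 c2@6, authorship .......
After op 2 (move_right): buffer="qhjtogn" (len 7), cursors c1@2 c2@7, authorship .......
After op 3 (move_left): buffer="qhjtogn" (len 7), cursors c1@1 c2@6, authorship .......
After op 4 (insert('t')): buffer="qthjtogtn" (len 9), cursors c1@2 c2@8, authorship .1.....2.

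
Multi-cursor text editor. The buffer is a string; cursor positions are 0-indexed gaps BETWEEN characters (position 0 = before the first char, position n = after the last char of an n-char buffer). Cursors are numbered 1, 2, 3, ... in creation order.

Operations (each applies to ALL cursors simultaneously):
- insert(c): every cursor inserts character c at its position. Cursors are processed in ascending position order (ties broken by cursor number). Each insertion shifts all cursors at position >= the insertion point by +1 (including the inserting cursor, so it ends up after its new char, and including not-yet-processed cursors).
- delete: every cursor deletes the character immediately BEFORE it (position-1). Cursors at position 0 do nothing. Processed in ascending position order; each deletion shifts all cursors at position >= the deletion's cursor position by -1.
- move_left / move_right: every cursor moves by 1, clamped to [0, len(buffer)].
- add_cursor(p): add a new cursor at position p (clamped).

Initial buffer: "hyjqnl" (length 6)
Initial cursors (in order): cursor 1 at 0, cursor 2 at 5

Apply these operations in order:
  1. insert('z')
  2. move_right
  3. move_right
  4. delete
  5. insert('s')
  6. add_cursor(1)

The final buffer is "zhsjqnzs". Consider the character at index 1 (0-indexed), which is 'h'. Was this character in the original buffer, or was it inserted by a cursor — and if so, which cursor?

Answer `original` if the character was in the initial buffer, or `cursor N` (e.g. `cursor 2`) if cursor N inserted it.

Answer: original

Derivation:
After op 1 (insert('z')): buffer="zhyjqnzl" (len 8), cursors c1@1 c2@7, authorship 1.....2.
After op 2 (move_right): buffer="zhyjqnzl" (len 8), cursors c1@2 c2@8, authorship 1.....2.
After op 3 (move_right): buffer="zhyjqnzl" (len 8), cursors c1@3 c2@8, authorship 1.....2.
After op 4 (delete): buffer="zhjqnz" (len 6), cursors c1@2 c2@6, authorship 1....2
After op 5 (insert('s')): buffer="zhsjqnzs" (len 8), cursors c1@3 c2@8, authorship 1.1...22
After op 6 (add_cursor(1)): buffer="zhsjqnzs" (len 8), cursors c3@1 c1@3 c2@8, authorship 1.1...22
Authorship (.=original, N=cursor N): 1 . 1 . . . 2 2
Index 1: author = original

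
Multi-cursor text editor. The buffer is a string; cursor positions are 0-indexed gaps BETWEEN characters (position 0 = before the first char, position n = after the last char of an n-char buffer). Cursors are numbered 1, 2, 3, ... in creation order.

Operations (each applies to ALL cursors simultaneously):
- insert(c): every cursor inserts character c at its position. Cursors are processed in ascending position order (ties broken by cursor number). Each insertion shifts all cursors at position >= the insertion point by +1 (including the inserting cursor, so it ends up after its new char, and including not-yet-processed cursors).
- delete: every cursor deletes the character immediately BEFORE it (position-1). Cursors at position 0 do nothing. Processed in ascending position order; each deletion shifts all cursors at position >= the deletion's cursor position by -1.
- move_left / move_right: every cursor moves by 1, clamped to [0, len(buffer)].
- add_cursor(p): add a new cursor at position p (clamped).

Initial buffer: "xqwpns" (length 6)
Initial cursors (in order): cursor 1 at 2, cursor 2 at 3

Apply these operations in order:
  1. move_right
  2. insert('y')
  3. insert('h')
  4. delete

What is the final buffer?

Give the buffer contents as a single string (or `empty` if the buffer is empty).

Answer: xqwypyns

Derivation:
After op 1 (move_right): buffer="xqwpns" (len 6), cursors c1@3 c2@4, authorship ......
After op 2 (insert('y')): buffer="xqwypyns" (len 8), cursors c1@4 c2@6, authorship ...1.2..
After op 3 (insert('h')): buffer="xqwyhpyhns" (len 10), cursors c1@5 c2@8, authorship ...11.22..
After op 4 (delete): buffer="xqwypyns" (len 8), cursors c1@4 c2@6, authorship ...1.2..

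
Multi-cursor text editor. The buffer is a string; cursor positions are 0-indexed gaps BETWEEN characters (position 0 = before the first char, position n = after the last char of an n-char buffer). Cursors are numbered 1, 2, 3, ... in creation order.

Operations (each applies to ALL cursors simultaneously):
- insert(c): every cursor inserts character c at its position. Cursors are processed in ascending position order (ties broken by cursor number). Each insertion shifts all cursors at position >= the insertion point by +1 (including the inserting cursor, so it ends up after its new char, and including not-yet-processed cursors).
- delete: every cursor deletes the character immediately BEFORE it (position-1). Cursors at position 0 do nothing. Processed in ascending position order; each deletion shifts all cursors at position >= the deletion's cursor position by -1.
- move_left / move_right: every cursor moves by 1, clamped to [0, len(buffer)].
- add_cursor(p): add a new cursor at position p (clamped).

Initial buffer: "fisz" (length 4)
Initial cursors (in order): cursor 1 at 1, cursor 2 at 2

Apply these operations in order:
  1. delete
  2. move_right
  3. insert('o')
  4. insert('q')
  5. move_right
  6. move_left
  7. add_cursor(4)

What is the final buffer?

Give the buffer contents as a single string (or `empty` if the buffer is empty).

Answer: sooqqz

Derivation:
After op 1 (delete): buffer="sz" (len 2), cursors c1@0 c2@0, authorship ..
After op 2 (move_right): buffer="sz" (len 2), cursors c1@1 c2@1, authorship ..
After op 3 (insert('o')): buffer="sooz" (len 4), cursors c1@3 c2@3, authorship .12.
After op 4 (insert('q')): buffer="sooqqz" (len 6), cursors c1@5 c2@5, authorship .1212.
After op 5 (move_right): buffer="sooqqz" (len 6), cursors c1@6 c2@6, authorship .1212.
After op 6 (move_left): buffer="sooqqz" (len 6), cursors c1@5 c2@5, authorship .1212.
After op 7 (add_cursor(4)): buffer="sooqqz" (len 6), cursors c3@4 c1@5 c2@5, authorship .1212.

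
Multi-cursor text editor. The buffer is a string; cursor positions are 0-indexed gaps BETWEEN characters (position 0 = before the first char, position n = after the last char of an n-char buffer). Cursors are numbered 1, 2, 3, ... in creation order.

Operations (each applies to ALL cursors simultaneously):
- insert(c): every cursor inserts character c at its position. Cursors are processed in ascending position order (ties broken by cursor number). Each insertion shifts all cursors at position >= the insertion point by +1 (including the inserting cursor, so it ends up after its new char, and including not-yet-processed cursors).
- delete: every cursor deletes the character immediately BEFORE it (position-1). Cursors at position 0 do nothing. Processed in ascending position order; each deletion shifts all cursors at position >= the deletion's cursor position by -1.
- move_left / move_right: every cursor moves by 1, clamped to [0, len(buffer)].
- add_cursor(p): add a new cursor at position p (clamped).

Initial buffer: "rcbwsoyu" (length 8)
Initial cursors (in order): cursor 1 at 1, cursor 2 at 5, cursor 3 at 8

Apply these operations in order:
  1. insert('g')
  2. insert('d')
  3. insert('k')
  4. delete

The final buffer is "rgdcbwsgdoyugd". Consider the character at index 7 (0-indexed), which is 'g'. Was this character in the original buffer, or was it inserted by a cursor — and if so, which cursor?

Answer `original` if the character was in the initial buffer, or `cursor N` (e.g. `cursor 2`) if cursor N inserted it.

After op 1 (insert('g')): buffer="rgcbwsgoyug" (len 11), cursors c1@2 c2@7 c3@11, authorship .1....2...3
After op 2 (insert('d')): buffer="rgdcbwsgdoyugd" (len 14), cursors c1@3 c2@9 c3@14, authorship .11....22...33
After op 3 (insert('k')): buffer="rgdkcbwsgdkoyugdk" (len 17), cursors c1@4 c2@11 c3@17, authorship .111....222...333
After op 4 (delete): buffer="rgdcbwsgdoyugd" (len 14), cursors c1@3 c2@9 c3@14, authorship .11....22...33
Authorship (.=original, N=cursor N): . 1 1 . . . . 2 2 . . . 3 3
Index 7: author = 2

Answer: cursor 2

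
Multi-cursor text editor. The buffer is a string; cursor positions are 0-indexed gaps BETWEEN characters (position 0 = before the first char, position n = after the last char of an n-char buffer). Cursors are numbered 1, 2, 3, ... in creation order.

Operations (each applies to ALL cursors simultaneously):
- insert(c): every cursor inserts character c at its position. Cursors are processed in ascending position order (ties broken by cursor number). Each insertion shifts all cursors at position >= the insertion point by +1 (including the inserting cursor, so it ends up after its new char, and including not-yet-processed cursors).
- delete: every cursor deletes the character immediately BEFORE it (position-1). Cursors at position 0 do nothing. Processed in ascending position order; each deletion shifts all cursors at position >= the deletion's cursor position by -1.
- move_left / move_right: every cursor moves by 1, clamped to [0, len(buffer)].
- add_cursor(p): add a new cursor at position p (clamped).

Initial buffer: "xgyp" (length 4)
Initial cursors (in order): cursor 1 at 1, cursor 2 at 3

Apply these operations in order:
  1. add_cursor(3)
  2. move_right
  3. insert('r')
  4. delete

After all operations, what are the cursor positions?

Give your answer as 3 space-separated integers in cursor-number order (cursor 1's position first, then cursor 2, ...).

After op 1 (add_cursor(3)): buffer="xgyp" (len 4), cursors c1@1 c2@3 c3@3, authorship ....
After op 2 (move_right): buffer="xgyp" (len 4), cursors c1@2 c2@4 c3@4, authorship ....
After op 3 (insert('r')): buffer="xgryprr" (len 7), cursors c1@3 c2@7 c3@7, authorship ..1..23
After op 4 (delete): buffer="xgyp" (len 4), cursors c1@2 c2@4 c3@4, authorship ....

Answer: 2 4 4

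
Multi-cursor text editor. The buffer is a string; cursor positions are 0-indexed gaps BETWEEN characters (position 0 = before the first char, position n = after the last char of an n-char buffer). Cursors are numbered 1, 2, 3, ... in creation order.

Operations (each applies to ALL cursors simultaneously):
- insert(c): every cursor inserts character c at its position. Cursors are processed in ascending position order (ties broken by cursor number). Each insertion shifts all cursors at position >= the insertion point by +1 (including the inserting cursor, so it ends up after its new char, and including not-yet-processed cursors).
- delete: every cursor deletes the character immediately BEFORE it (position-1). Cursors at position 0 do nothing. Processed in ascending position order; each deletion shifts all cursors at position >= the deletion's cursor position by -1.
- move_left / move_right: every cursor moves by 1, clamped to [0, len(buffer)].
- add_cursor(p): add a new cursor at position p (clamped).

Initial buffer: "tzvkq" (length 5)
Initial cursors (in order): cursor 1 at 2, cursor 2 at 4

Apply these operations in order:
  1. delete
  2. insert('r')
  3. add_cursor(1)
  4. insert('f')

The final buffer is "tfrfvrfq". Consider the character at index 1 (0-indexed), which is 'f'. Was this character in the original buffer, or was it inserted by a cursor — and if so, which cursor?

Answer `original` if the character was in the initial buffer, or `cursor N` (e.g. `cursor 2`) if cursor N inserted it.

Answer: cursor 3

Derivation:
After op 1 (delete): buffer="tvq" (len 3), cursors c1@1 c2@2, authorship ...
After op 2 (insert('r')): buffer="trvrq" (len 5), cursors c1@2 c2@4, authorship .1.2.
After op 3 (add_cursor(1)): buffer="trvrq" (len 5), cursors c3@1 c1@2 c2@4, authorship .1.2.
After op 4 (insert('f')): buffer="tfrfvrfq" (len 8), cursors c3@2 c1@4 c2@7, authorship .311.22.
Authorship (.=original, N=cursor N): . 3 1 1 . 2 2 .
Index 1: author = 3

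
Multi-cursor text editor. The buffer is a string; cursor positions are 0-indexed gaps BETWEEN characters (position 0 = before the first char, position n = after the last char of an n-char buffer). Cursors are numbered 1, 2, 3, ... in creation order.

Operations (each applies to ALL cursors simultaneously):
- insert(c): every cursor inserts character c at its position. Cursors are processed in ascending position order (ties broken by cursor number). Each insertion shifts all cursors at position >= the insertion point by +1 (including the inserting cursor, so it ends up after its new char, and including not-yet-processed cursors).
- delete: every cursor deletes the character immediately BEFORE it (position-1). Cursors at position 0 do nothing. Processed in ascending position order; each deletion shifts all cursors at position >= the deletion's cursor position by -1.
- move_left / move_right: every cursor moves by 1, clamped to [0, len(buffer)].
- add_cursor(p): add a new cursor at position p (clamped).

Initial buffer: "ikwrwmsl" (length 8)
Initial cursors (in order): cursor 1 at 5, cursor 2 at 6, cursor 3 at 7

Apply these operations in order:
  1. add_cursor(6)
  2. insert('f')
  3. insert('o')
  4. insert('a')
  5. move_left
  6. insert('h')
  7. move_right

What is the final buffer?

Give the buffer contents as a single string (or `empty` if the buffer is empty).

After op 1 (add_cursor(6)): buffer="ikwrwmsl" (len 8), cursors c1@5 c2@6 c4@6 c3@7, authorship ........
After op 2 (insert('f')): buffer="ikwrwfmffsfl" (len 12), cursors c1@6 c2@9 c4@9 c3@11, authorship .....1.24.3.
After op 3 (insert('o')): buffer="ikwrwfomffoosfol" (len 16), cursors c1@7 c2@12 c4@12 c3@15, authorship .....11.2424.33.
After op 4 (insert('a')): buffer="ikwrwfoamffooaasfoal" (len 20), cursors c1@8 c2@15 c4@15 c3@19, authorship .....111.242424.333.
After op 5 (move_left): buffer="ikwrwfoamffooaasfoal" (len 20), cursors c1@7 c2@14 c4@14 c3@18, authorship .....111.242424.333.
After op 6 (insert('h')): buffer="ikwrwfohamffooahhasfohal" (len 24), cursors c1@8 c2@17 c4@17 c3@22, authorship .....1111.24242244.3333.
After op 7 (move_right): buffer="ikwrwfohamffooahhasfohal" (len 24), cursors c1@9 c2@18 c4@18 c3@23, authorship .....1111.24242244.3333.

Answer: ikwrwfohamffooahhasfohal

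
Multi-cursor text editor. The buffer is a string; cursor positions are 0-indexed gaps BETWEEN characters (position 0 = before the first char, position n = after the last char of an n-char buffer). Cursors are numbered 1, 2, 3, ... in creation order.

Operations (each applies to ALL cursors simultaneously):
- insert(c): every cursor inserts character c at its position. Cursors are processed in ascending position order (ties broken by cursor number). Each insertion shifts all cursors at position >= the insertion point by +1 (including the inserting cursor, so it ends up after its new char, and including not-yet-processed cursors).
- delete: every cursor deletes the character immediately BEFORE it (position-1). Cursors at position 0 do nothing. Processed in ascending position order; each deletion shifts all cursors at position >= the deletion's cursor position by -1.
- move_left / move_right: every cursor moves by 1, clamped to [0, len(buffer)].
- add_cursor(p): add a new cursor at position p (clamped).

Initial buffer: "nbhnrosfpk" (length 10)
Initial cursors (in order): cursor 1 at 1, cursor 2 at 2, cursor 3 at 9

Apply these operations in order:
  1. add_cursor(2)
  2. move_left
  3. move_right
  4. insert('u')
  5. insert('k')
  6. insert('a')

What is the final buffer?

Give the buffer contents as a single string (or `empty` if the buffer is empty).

After op 1 (add_cursor(2)): buffer="nbhnrosfpk" (len 10), cursors c1@1 c2@2 c4@2 c3@9, authorship ..........
After op 2 (move_left): buffer="nbhnrosfpk" (len 10), cursors c1@0 c2@1 c4@1 c3@8, authorship ..........
After op 3 (move_right): buffer="nbhnrosfpk" (len 10), cursors c1@1 c2@2 c4@2 c3@9, authorship ..........
After op 4 (insert('u')): buffer="nubuuhnrosfpuk" (len 14), cursors c1@2 c2@5 c4@5 c3@13, authorship .1.24.......3.
After op 5 (insert('k')): buffer="nukbuukkhnrosfpukk" (len 18), cursors c1@3 c2@8 c4@8 c3@17, authorship .11.2424.......33.
After op 6 (insert('a')): buffer="nukabuukkaahnrosfpukak" (len 22), cursors c1@4 c2@11 c4@11 c3@21, authorship .111.242424.......333.

Answer: nukabuukkaahnrosfpukak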